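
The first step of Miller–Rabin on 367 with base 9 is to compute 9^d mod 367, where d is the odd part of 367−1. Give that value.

1

367 − 1 = 366 = 2^1 · 183, so d = 183.
9^1 ≡ 9 (mod 367)
9^2 ≡ 9^2 = 81 ≡ 81 (mod 367)
9^4 ≡ 81^2 = 6561 ≡ 322 (mod 367)
9^8 ≡ 322^2 = 103684 ≡ 190 (mod 367)
9^16 ≡ 190^2 = 36100 ≡ 134 (mod 367)
9^32 ≡ 134^2 = 17956 ≡ 340 (mod 367)
9^64 ≡ 340^2 = 115600 ≡ 362 (mod 367)
9^128 ≡ 362^2 = 131044 ≡ 25 (mod 367)
183 = 128 + 32 + 16 + 4 + 2 + 1 in binary powers of 2.
So 9^183 ≡ 25 · 340 · 134 · 322 · 81 · 9 ≡ 1 (mod 367).
Since 9^d ≡ 1 (mod 367), base 9 does not prove 367 composite.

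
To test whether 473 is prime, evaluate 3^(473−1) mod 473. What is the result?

53

3^1 ≡ 3 (mod 473)
3^2 ≡ 3^2 = 9 ≡ 9 (mod 473)
3^4 ≡ 9^2 = 81 ≡ 81 (mod 473)
3^8 ≡ 81^2 = 6561 ≡ 412 (mod 473)
3^16 ≡ 412^2 = 169744 ≡ 410 (mod 473)
3^32 ≡ 410^2 = 168100 ≡ 185 (mod 473)
3^64 ≡ 185^2 = 34225 ≡ 169 (mod 473)
3^128 ≡ 169^2 = 28561 ≡ 181 (mod 473)
3^256 ≡ 181^2 = 32761 ≡ 124 (mod 473)
472 = 256 + 128 + 64 + 16 + 8 in binary powers of 2.
So 3^472 ≡ 124 · 181 · 169 · 410 · 412 ≡ 53 (mod 473).
Since 53 ≠ 1, base 3 is a Fermat witness: 473 is composite.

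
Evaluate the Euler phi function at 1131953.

Factor: 1131953 = 71 · 107 · 149.
φ(1131953) = (71−1) · (107−1) · (149−1) = 70 · 106 · 148 = 1098160.

1098160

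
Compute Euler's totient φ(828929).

Factor: 828929 = 61 · 107 · 127.
φ(828929) = (61−1) · (107−1) · (127−1) = 60 · 106 · 126 = 801360.

801360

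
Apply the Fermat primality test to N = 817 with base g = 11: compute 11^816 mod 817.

11^1 ≡ 11 (mod 817)
11^2 ≡ 11^2 = 121 ≡ 121 (mod 817)
11^4 ≡ 121^2 = 14641 ≡ 752 (mod 817)
11^8 ≡ 752^2 = 565504 ≡ 140 (mod 817)
11^16 ≡ 140^2 = 19600 ≡ 809 (mod 817)
11^32 ≡ 809^2 = 654481 ≡ 64 (mod 817)
11^64 ≡ 64^2 = 4096 ≡ 11 (mod 817)
11^128 ≡ 11^2 = 121 ≡ 121 (mod 817)
11^256 ≡ 121^2 = 14641 ≡ 752 (mod 817)
11^512 ≡ 752^2 = 565504 ≡ 140 (mod 817)
816 = 512 + 256 + 32 + 16 in binary powers of 2.
So 11^816 ≡ 140 · 752 · 64 · 809 ≡ 666 (mod 817).
Since 666 ≠ 1, base 11 is a Fermat witness: 817 is composite.

666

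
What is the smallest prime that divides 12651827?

12651827 is odd.
Digit sum 32, not divisible by 3.
Ends in 7: not divisible by 5.
7: 12651827 = 7·1807403 + 6
11: 12651827 = 11·1150166 + 1
13: 12651827 = 13·973217 + 6
17: 12651827 = 17·744225 + 2
19: 12651827 = 19·665885 + 12
23: 12651827 = 23·550079 + 10
29: 12651827 = 29·436269 + 26
31: 12651827 = 31·408123 + 14
37: 12651827 = 37·341941 + 10
41: 12651827 = 41·308581 + 6
43: 12651827 = 43·294228 + 23
47: 12651827 = 47·269187 + 38
53: 12651827 = 53·238713 + 38
59: 12651827 = 59·214437 + 44
61: 12651827 = 61·207407

61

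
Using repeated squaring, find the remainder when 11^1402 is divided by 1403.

11^1 ≡ 11 (mod 1403)
11^2 ≡ 11^2 = 121 ≡ 121 (mod 1403)
11^4 ≡ 121^2 = 14641 ≡ 611 (mod 1403)
11^8 ≡ 611^2 = 373321 ≡ 123 (mod 1403)
11^16 ≡ 123^2 = 15129 ≡ 1099 (mod 1403)
11^32 ≡ 1099^2 = 1207801 ≡ 1221 (mod 1403)
11^64 ≡ 1221^2 = 1490841 ≡ 855 (mod 1403)
11^128 ≡ 855^2 = 731025 ≡ 62 (mod 1403)
11^256 ≡ 62^2 = 3844 ≡ 1038 (mod 1403)
11^512 ≡ 1038^2 = 1077444 ≡ 1343 (mod 1403)
11^1024 ≡ 1343^2 = 1803649 ≡ 794 (mod 1403)
1402 = 1024 + 256 + 64 + 32 + 16 + 8 + 2 in binary powers of 2.
So 11^1402 ≡ 794 · 1038 · 855 · 1221 · 1099 · 123 · 121 ≡ 731 (mod 1403).
Since 731 ≠ 1, base 11 is a Fermat witness: 1403 is composite.

731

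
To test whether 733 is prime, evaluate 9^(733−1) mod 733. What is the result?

1

9^1 ≡ 9 (mod 733)
9^2 ≡ 9^2 = 81 ≡ 81 (mod 733)
9^4 ≡ 81^2 = 6561 ≡ 697 (mod 733)
9^8 ≡ 697^2 = 485809 ≡ 563 (mod 733)
9^16 ≡ 563^2 = 316969 ≡ 313 (mod 733)
9^32 ≡ 313^2 = 97969 ≡ 480 (mod 733)
9^64 ≡ 480^2 = 230400 ≡ 238 (mod 733)
9^128 ≡ 238^2 = 56644 ≡ 203 (mod 733)
9^256 ≡ 203^2 = 41209 ≡ 161 (mod 733)
9^512 ≡ 161^2 = 25921 ≡ 266 (mod 733)
732 = 512 + 128 + 64 + 16 + 8 + 4 in binary powers of 2.
So 9^732 ≡ 266 · 203 · 238 · 313 · 563 · 697 ≡ 1 (mod 733).
Since the result is 1, base 9 gives no evidence that 733 is composite.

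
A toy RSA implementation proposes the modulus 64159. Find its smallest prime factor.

64159 is odd.
Digit sum 25, not divisible by 3.
Ends in 9: not divisible by 5.
7: 64159 = 7·9165 + 4
11: 64159 = 11·5832 + 7
13: 64159 = 13·4935 + 4
17: 64159 = 17·3774 + 1
19: 64159 = 19·3376 + 15
23: 64159 = 23·2789 + 12
29: 64159 = 29·2212 + 11
31: 64159 = 31·2069 + 20
37: 64159 = 37·1734 + 1
41: 64159 = 41·1564 + 35
43: 64159 = 43·1492 + 3
47: 64159 = 47·1365 + 4
53: 64159 = 53·1210 + 29
59: 64159 = 59·1087 + 26
61: 64159 = 61·1051 + 48
67: 64159 = 67·957 + 40
71: 64159 = 71·903 + 46
73: 64159 = 73·878 + 65
79: 64159 = 79·812 + 11
83: 64159 = 83·773

83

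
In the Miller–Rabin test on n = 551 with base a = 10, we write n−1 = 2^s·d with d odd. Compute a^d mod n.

551 − 1 = 550 = 2^1 · 275, so d = 275.
10^1 ≡ 10 (mod 551)
10^2 ≡ 10^2 = 100 ≡ 100 (mod 551)
10^4 ≡ 100^2 = 10000 ≡ 82 (mod 551)
10^8 ≡ 82^2 = 6724 ≡ 112 (mod 551)
10^16 ≡ 112^2 = 12544 ≡ 422 (mod 551)
10^32 ≡ 422^2 = 178084 ≡ 111 (mod 551)
10^64 ≡ 111^2 = 12321 ≡ 199 (mod 551)
10^128 ≡ 199^2 = 39601 ≡ 480 (mod 551)
10^256 ≡ 480^2 = 230400 ≡ 82 (mod 551)
275 = 256 + 16 + 2 + 1 in binary powers of 2.
So 10^275 ≡ 82 · 422 · 100 · 10 ≡ 98 (mod 551).
Squaring chain: 98; never reaches −1, so base 10 is a Miller–Rabin witness that 551 is composite.

98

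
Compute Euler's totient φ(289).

272

Factor: 289 = 17^2.
φ(289) = 17^1·(17−1) = 272.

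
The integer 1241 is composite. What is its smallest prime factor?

1241 is odd.
Digit sum 8, not divisible by 3.
Ends in 1: not divisible by 5.
7: 1241 = 7·177 + 2
11: 1241 = 11·112 + 9
13: 1241 = 13·95 + 6
17: 1241 = 17·73

17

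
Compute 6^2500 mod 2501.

1721

6^1 ≡ 6 (mod 2501)
6^2 ≡ 6^2 = 36 ≡ 36 (mod 2501)
6^4 ≡ 36^2 = 1296 ≡ 1296 (mod 2501)
6^8 ≡ 1296^2 = 1679616 ≡ 1445 (mod 2501)
6^16 ≡ 1445^2 = 2088025 ≡ 2191 (mod 2501)
6^32 ≡ 2191^2 = 4800481 ≡ 1062 (mod 2501)
6^64 ≡ 1062^2 = 1127844 ≡ 2394 (mod 2501)
6^128 ≡ 2394^2 = 5731236 ≡ 1445 (mod 2501)
6^256 ≡ 1445^2 = 2088025 ≡ 2191 (mod 2501)
6^512 ≡ 2191^2 = 4800481 ≡ 1062 (mod 2501)
6^1024 ≡ 1062^2 = 1127844 ≡ 2394 (mod 2501)
6^2048 ≡ 2394^2 = 5731236 ≡ 1445 (mod 2501)
2500 = 2048 + 256 + 128 + 64 + 4 in binary powers of 2.
So 6^2500 ≡ 1445 · 2191 · 1445 · 2394 · 1296 ≡ 1721 (mod 2501).
Since 1721 ≠ 1, base 6 is a Fermat witness: 2501 is composite.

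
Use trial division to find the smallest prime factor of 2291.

2291 is odd.
Digit sum 14, not divisible by 3.
Ends in 1: not divisible by 5.
7: 2291 = 7·327 + 2
11: 2291 = 11·208 + 3
13: 2291 = 13·176 + 3
17: 2291 = 17·134 + 13
19: 2291 = 19·120 + 11
23: 2291 = 23·99 + 14
29: 2291 = 29·79

29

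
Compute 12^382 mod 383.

1

12^1 ≡ 12 (mod 383)
12^2 ≡ 12^2 = 144 ≡ 144 (mod 383)
12^4 ≡ 144^2 = 20736 ≡ 54 (mod 383)
12^8 ≡ 54^2 = 2916 ≡ 235 (mod 383)
12^16 ≡ 235^2 = 55225 ≡ 73 (mod 383)
12^32 ≡ 73^2 = 5329 ≡ 350 (mod 383)
12^64 ≡ 350^2 = 122500 ≡ 323 (mod 383)
12^128 ≡ 323^2 = 104329 ≡ 153 (mod 383)
12^256 ≡ 153^2 = 23409 ≡ 46 (mod 383)
382 = 256 + 64 + 32 + 16 + 8 + 4 + 2 in binary powers of 2.
So 12^382 ≡ 46 · 323 · 350 · 73 · 235 · 54 · 144 ≡ 1 (mod 383).
Since the result is 1, base 12 gives no evidence that 383 is composite.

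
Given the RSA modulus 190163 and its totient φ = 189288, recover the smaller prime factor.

φ(n) = (p−1)(q−1) = n − (p+q) + 1, so p + q = 190163 − 189288 + 1 = 876.
p and q are the roots of t² − 876t + 190163 = 0.
Discriminant: 876² − 4·190163 = 767376 − 760652 = 6724; √6724 = 82.
q = (876 − 82)/2 = 397, p = (876 + 82)/2 = 479.
Check: 397 · 479 = 190163.

397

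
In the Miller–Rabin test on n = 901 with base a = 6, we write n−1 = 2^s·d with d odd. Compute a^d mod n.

771

901 − 1 = 900 = 2^2 · 225, so d = 225.
6^1 ≡ 6 (mod 901)
6^2 ≡ 6^2 = 36 ≡ 36 (mod 901)
6^4 ≡ 36^2 = 1296 ≡ 395 (mod 901)
6^8 ≡ 395^2 = 156025 ≡ 152 (mod 901)
6^16 ≡ 152^2 = 23104 ≡ 579 (mod 901)
6^32 ≡ 579^2 = 335241 ≡ 69 (mod 901)
6^64 ≡ 69^2 = 4761 ≡ 256 (mod 901)
6^128 ≡ 256^2 = 65536 ≡ 664 (mod 901)
225 = 128 + 64 + 32 + 1 in binary powers of 2.
So 6^225 ≡ 664 · 256 · 69 · 6 ≡ 771 (mod 901).
Squaring chain: 771 → 682; never reaches −1, so base 6 is a Miller–Rabin witness that 901 is composite.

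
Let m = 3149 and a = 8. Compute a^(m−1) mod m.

8^1 ≡ 8 (mod 3149)
8^2 ≡ 8^2 = 64 ≡ 64 (mod 3149)
8^4 ≡ 64^2 = 4096 ≡ 947 (mod 3149)
8^8 ≡ 947^2 = 896809 ≡ 2493 (mod 3149)
8^16 ≡ 2493^2 = 6215049 ≡ 2072 (mod 3149)
8^32 ≡ 2072^2 = 4293184 ≡ 1097 (mod 3149)
8^64 ≡ 1097^2 = 1203409 ≡ 491 (mod 3149)
8^128 ≡ 491^2 = 241081 ≡ 1757 (mod 3149)
8^256 ≡ 1757^2 = 3087049 ≡ 1029 (mod 3149)
8^512 ≡ 1029^2 = 1058841 ≡ 777 (mod 3149)
8^1024 ≡ 777^2 = 603729 ≡ 2270 (mod 3149)
8^2048 ≡ 2270^2 = 5152900 ≡ 1136 (mod 3149)
3148 = 2048 + 1024 + 64 + 8 + 4 in binary powers of 2.
So 8^3148 ≡ 1136 · 2270 · 491 · 2493 · 947 ≡ 1203 (mod 3149).
Since 1203 ≠ 1, base 8 is a Fermat witness: 3149 is composite.

1203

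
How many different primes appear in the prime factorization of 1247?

1247 = 29 · 43
1247 = 29 · 43, which has 2 distinct prime factors.

2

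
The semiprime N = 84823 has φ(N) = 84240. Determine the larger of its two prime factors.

313

φ(n) = (p−1)(q−1) = n − (p+q) + 1, so p + q = 84823 − 84240 + 1 = 584.
p and q are the roots of t² − 584t + 84823 = 0.
Discriminant: 584² − 4·84823 = 341056 − 339292 = 1764; √1764 = 42.
q = (584 − 42)/2 = 271, p = (584 + 42)/2 = 313.
Check: 271 · 313 = 84823.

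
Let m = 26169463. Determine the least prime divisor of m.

67

26169463 is odd.
Digit sum 37, not divisible by 3.
Ends in 3: not divisible by 5.
7: 26169463 = 7·3738494 + 5
11: 26169463 = 11·2379042 + 1
13: 26169463 = 13·2013035 + 8
17: 26169463 = 17·1539380 + 3
19: 26169463 = 19·1377340 + 3
23: 26169463 = 23·1137802 + 17
29: 26169463 = 29·902395 + 8
31: 26169463 = 31·844176 + 7
37: 26169463 = 37·707282 + 29
41: 26169463 = 41·638279 + 24
43: 26169463 = 43·608592 + 7
47: 26169463 = 47·556797 + 4
53: 26169463 = 53·493763 + 24
59: 26169463 = 59·443550 + 13
61: 26169463 = 61·429007 + 36
67: 26169463 = 67·390589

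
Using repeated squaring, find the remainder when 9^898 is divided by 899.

9^1 ≡ 9 (mod 899)
9^2 ≡ 9^2 = 81 ≡ 81 (mod 899)
9^4 ≡ 81^2 = 6561 ≡ 268 (mod 899)
9^8 ≡ 268^2 = 71824 ≡ 803 (mod 899)
9^16 ≡ 803^2 = 644809 ≡ 226 (mod 899)
9^32 ≡ 226^2 = 51076 ≡ 732 (mod 899)
9^64 ≡ 732^2 = 535824 ≡ 20 (mod 899)
9^128 ≡ 20^2 = 400 ≡ 400 (mod 899)
9^256 ≡ 400^2 = 160000 ≡ 877 (mod 899)
9^512 ≡ 877^2 = 769129 ≡ 484 (mod 899)
898 = 512 + 256 + 128 + 2 in binary powers of 2.
So 9^898 ≡ 484 · 877 · 400 · 81 ≡ 545 (mod 899).
Since 545 ≠ 1, base 9 is a Fermat witness: 899 is composite.

545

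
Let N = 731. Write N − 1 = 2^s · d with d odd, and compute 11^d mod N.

398

731 − 1 = 730 = 2^1 · 365, so d = 365.
11^1 ≡ 11 (mod 731)
11^2 ≡ 11^2 = 121 ≡ 121 (mod 731)
11^4 ≡ 121^2 = 14641 ≡ 21 (mod 731)
11^8 ≡ 21^2 = 441 ≡ 441 (mod 731)
11^16 ≡ 441^2 = 194481 ≡ 35 (mod 731)
11^32 ≡ 35^2 = 1225 ≡ 494 (mod 731)
11^64 ≡ 494^2 = 244036 ≡ 613 (mod 731)
11^128 ≡ 613^2 = 375769 ≡ 35 (mod 731)
11^256 ≡ 35^2 = 1225 ≡ 494 (mod 731)
365 = 256 + 64 + 32 + 8 + 4 + 1 in binary powers of 2.
So 11^365 ≡ 494 · 613 · 494 · 441 · 21 · 11 ≡ 398 (mod 731).
Squaring chain: 398; never reaches −1, so base 11 is a Miller–Rabin witness that 731 is composite.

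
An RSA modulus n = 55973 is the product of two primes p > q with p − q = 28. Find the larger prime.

251

Since p = q + 28, we have 55973 = q(q + 28), so q² + 28q − 55973 = 0.
Discriminant: 28² + 4·55973 = 784 + 223892 = 224676; √224676 = 474.
q = (−28 + 474)/2 = 223, and p = q + 28 = 251.
Check: 223 · 251 = 55973.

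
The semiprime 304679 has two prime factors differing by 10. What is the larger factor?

Since p = q + 10, we have 304679 = q(q + 10), so q² + 10q − 304679 = 0.
Discriminant: 10² + 4·304679 = 100 + 1218716 = 1218816; √1218816 = 1104.
q = (−10 + 1104)/2 = 547, and p = q + 10 = 557.
Check: 547 · 557 = 304679.

557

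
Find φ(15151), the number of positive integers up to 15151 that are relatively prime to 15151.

Factor: 15151 = 109 · 139.
φ(15151) = (109−1) · (139−1) = 108 · 138 = 14904.

14904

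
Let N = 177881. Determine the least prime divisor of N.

177881 is odd.
Digit sum 32, not divisible by 3.
Ends in 1: not divisible by 5.
7: 177881 = 7·25411 + 4
11: 177881 = 11·16171

11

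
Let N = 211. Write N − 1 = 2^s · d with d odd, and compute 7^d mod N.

210

211 − 1 = 210 = 2^1 · 105, so d = 105.
7^1 ≡ 7 (mod 211)
7^2 ≡ 7^2 = 49 ≡ 49 (mod 211)
7^4 ≡ 49^2 = 2401 ≡ 80 (mod 211)
7^8 ≡ 80^2 = 6400 ≡ 70 (mod 211)
7^16 ≡ 70^2 = 4900 ≡ 47 (mod 211)
7^32 ≡ 47^2 = 2209 ≡ 99 (mod 211)
7^64 ≡ 99^2 = 9801 ≡ 95 (mod 211)
105 = 64 + 32 + 8 + 1 in binary powers of 2.
So 7^105 ≡ 95 · 99 · 70 · 7 ≡ 210 (mod 211).
Since 7^d ≡ 210 (mod 211), base 7 does not prove 211 composite.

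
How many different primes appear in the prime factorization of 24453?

4

24453 = 3^2 · 2717
2717 = 11 · 247
247 = 13 · 19
24453 = 3^2 · 11 · 13 · 19, which has 4 distinct prime factors.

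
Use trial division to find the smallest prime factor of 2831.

2831 is odd.
Digit sum 14, not divisible by 3.
Ends in 1: not divisible by 5.
7: 2831 = 7·404 + 3
11: 2831 = 11·257 + 4
13: 2831 = 13·217 + 10
17: 2831 = 17·166 + 9
19: 2831 = 19·149

19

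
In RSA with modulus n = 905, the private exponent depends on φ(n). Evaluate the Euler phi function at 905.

Factor: 905 = 5 · 181.
φ(905) = (5−1) · (181−1) = 4 · 180 = 720.

720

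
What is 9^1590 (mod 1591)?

269

9^1 ≡ 9 (mod 1591)
9^2 ≡ 9^2 = 81 ≡ 81 (mod 1591)
9^4 ≡ 81^2 = 6561 ≡ 197 (mod 1591)
9^8 ≡ 197^2 = 38809 ≡ 625 (mod 1591)
9^16 ≡ 625^2 = 390625 ≡ 830 (mod 1591)
9^32 ≡ 830^2 = 688900 ≡ 1588 (mod 1591)
9^64 ≡ 1588^2 = 2521744 ≡ 9 (mod 1591)
9^128 ≡ 9^2 = 81 ≡ 81 (mod 1591)
9^256 ≡ 81^2 = 6561 ≡ 197 (mod 1591)
9^512 ≡ 197^2 = 38809 ≡ 625 (mod 1591)
9^1024 ≡ 625^2 = 390625 ≡ 830 (mod 1591)
1590 = 1024 + 512 + 32 + 16 + 4 + 2 in binary powers of 2.
So 9^1590 ≡ 830 · 625 · 1588 · 830 · 197 · 81 ≡ 269 (mod 1591).
Since 269 ≠ 1, base 9 is a Fermat witness: 1591 is composite.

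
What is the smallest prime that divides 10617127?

10617127 is odd.
Digit sum 25, not divisible by 3.
Ends in 7: not divisible by 5.
7: 10617127 = 7·1516732 + 3
11: 10617127 = 11·965193 + 4
13: 10617127 = 13·816702 + 1
17: 10617127 = 17·624536 + 15
19: 10617127 = 19·558796 + 3
23: 10617127 = 23·461614 + 5
29: 10617127 = 29·366107 + 24
31: 10617127 = 31·342487 + 30
37: 10617127 = 37·286949 + 14
41: 10617127 = 41·258954 + 13
43: 10617127 = 43·246909 + 40
47: 10617127 = 47·225896 + 15
53: 10617127 = 53·200323 + 8
59: 10617127 = 59·179951 + 18
61: 10617127 = 61·174051 + 16
67: 10617127 = 67·158464 + 39
71: 10617127 = 71·149537

71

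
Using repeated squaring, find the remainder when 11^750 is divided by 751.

11^1 ≡ 11 (mod 751)
11^2 ≡ 11^2 = 121 ≡ 121 (mod 751)
11^4 ≡ 121^2 = 14641 ≡ 372 (mod 751)
11^8 ≡ 372^2 = 138384 ≡ 200 (mod 751)
11^16 ≡ 200^2 = 40000 ≡ 197 (mod 751)
11^32 ≡ 197^2 = 38809 ≡ 508 (mod 751)
11^64 ≡ 508^2 = 258064 ≡ 471 (mod 751)
11^128 ≡ 471^2 = 221841 ≡ 296 (mod 751)
11^256 ≡ 296^2 = 87616 ≡ 500 (mod 751)
11^512 ≡ 500^2 = 250000 ≡ 668 (mod 751)
750 = 512 + 128 + 64 + 32 + 8 + 4 + 2 in binary powers of 2.
So 11^750 ≡ 668 · 296 · 471 · 508 · 200 · 372 · 121 ≡ 1 (mod 751).
Since the result is 1, base 11 gives no evidence that 751 is composite.

1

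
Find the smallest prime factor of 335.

5

335 is odd.
Digit sum 11, not divisible by 3.
Ends in 5: divisible by 5.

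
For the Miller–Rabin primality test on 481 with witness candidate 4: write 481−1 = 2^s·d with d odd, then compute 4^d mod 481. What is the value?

481 − 1 = 480 = 2^5 · 15, so d = 15.
4^1 ≡ 4 (mod 481)
4^2 ≡ 4^2 = 16 ≡ 16 (mod 481)
4^4 ≡ 16^2 = 256 ≡ 256 (mod 481)
4^8 ≡ 256^2 = 65536 ≡ 120 (mod 481)
15 = 8 + 4 + 2 + 1 in binary powers of 2.
So 4^15 ≡ 120 · 256 · 16 · 4 ≡ 233 (mod 481).
Squaring chain: 233 → 417 → 248 → 417 → 248; never reaches −1, so base 4 is a Miller–Rabin witness that 481 is composite.

233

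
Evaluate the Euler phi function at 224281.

207168

Factor: 224281 = 17 · 79 · 167.
φ(224281) = (17−1) · (79−1) · (167−1) = 16 · 78 · 166 = 207168.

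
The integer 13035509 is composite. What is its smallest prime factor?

53

13035509 is odd.
Digit sum 26, not divisible by 3.
Ends in 9: not divisible by 5.
7: 13035509 = 7·1862215 + 4
11: 13035509 = 11·1185046 + 3
13: 13035509 = 13·1002731 + 6
17: 13035509 = 17·766794 + 11
19: 13035509 = 19·686079 + 8
23: 13035509 = 23·566761 + 6
29: 13035509 = 29·449500 + 9
31: 13035509 = 31·420500 + 9
37: 13035509 = 37·352311 + 2
41: 13035509 = 41·317939 + 10
43: 13035509 = 43·303151 + 16
47: 13035509 = 47·277351 + 12
53: 13035509 = 53·245953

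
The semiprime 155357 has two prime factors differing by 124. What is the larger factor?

461

Since p = q + 124, we have 155357 = q(q + 124), so q² + 124q − 155357 = 0.
Discriminant: 124² + 4·155357 = 15376 + 621428 = 636804; √636804 = 798.
q = (−124 + 798)/2 = 337, and p = q + 124 = 461.
Check: 337 · 461 = 155357.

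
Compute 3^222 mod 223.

3^1 ≡ 3 (mod 223)
3^2 ≡ 3^2 = 9 ≡ 9 (mod 223)
3^4 ≡ 9^2 = 81 ≡ 81 (mod 223)
3^8 ≡ 81^2 = 6561 ≡ 94 (mod 223)
3^16 ≡ 94^2 = 8836 ≡ 139 (mod 223)
3^32 ≡ 139^2 = 19321 ≡ 143 (mod 223)
3^64 ≡ 143^2 = 20449 ≡ 156 (mod 223)
3^128 ≡ 156^2 = 24336 ≡ 29 (mod 223)
222 = 128 + 64 + 16 + 8 + 4 + 2 in binary powers of 2.
So 3^222 ≡ 29 · 156 · 139 · 94 · 81 · 9 ≡ 1 (mod 223).
Since the result is 1, base 3 gives no evidence that 223 is composite.

1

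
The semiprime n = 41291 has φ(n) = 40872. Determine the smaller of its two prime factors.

φ(n) = (p−1)(q−1) = n − (p+q) + 1, so p + q = 41291 − 40872 + 1 = 420.
p and q are the roots of t² − 420t + 41291 = 0.
Discriminant: 420² − 4·41291 = 176400 − 165164 = 11236; √11236 = 106.
q = (420 − 106)/2 = 157, p = (420 + 106)/2 = 263.
Check: 157 · 263 = 41291.

157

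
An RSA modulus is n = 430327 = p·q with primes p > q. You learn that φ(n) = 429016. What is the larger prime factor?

659

φ(n) = (p−1)(q−1) = n − (p+q) + 1, so p + q = 430327 − 429016 + 1 = 1312.
p and q are the roots of t² − 1312t + 430327 = 0.
Discriminant: 1312² − 4·430327 = 1721344 − 1721308 = 36; √36 = 6.
q = (1312 − 6)/2 = 653, p = (1312 + 6)/2 = 659.
Check: 653 · 659 = 430327.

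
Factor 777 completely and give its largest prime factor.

777 = 3 · 259
259 = 7 · 37
37 is prime.
So 777 = 3 · 7 · 37; the largest prime factor is 37.

37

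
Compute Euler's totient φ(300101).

278208

Factor: 300101 = 17 · 127 · 139.
φ(300101) = (17−1) · (127−1) · (139−1) = 16 · 126 · 138 = 278208.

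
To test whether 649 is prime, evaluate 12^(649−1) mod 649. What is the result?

12^1 ≡ 12 (mod 649)
12^2 ≡ 12^2 = 144 ≡ 144 (mod 649)
12^4 ≡ 144^2 = 20736 ≡ 617 (mod 649)
12^8 ≡ 617^2 = 380689 ≡ 375 (mod 649)
12^16 ≡ 375^2 = 140625 ≡ 441 (mod 649)
12^32 ≡ 441^2 = 194481 ≡ 430 (mod 649)
12^64 ≡ 430^2 = 184900 ≡ 584 (mod 649)
12^128 ≡ 584^2 = 341056 ≡ 331 (mod 649)
12^256 ≡ 331^2 = 109561 ≡ 529 (mod 649)
12^512 ≡ 529^2 = 279841 ≡ 122 (mod 649)
648 = 512 + 128 + 8 in binary powers of 2.
So 12^648 ≡ 122 · 331 · 375 ≡ 133 (mod 649).
Since 133 ≠ 1, base 12 is a Fermat witness: 649 is composite.

133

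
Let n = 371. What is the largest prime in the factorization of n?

53

371 = 7 · 53
53 is prime.
So 371 = 7 · 53; the largest prime factor is 53.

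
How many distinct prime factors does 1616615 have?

1616615 = 5 · 323323
323323 = 7 · 46189
46189 = 11 · 4199
4199 = 13 · 323
323 = 17 · 19
1616615 = 5 · 7 · 11 · 13 · 17 · 19, which has 6 distinct prime factors.

6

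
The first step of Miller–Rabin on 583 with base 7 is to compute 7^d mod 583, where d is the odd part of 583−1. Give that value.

271

583 − 1 = 582 = 2^1 · 291, so d = 291.
7^1 ≡ 7 (mod 583)
7^2 ≡ 7^2 = 49 ≡ 49 (mod 583)
7^4 ≡ 49^2 = 2401 ≡ 69 (mod 583)
7^8 ≡ 69^2 = 4761 ≡ 97 (mod 583)
7^16 ≡ 97^2 = 9409 ≡ 81 (mod 583)
7^32 ≡ 81^2 = 6561 ≡ 148 (mod 583)
7^64 ≡ 148^2 = 21904 ≡ 333 (mod 583)
7^128 ≡ 333^2 = 110889 ≡ 119 (mod 583)
7^256 ≡ 119^2 = 14161 ≡ 169 (mod 583)
291 = 256 + 32 + 2 + 1 in binary powers of 2.
So 7^291 ≡ 169 · 148 · 49 · 7 ≡ 271 (mod 583).
Squaring chain: 271; never reaches −1, so base 7 is a Miller–Rabin witness that 583 is composite.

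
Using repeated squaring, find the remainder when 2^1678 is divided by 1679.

2^1 ≡ 2 (mod 1679)
2^2 ≡ 2^2 = 4 ≡ 4 (mod 1679)
2^4 ≡ 4^2 = 16 ≡ 16 (mod 1679)
2^8 ≡ 16^2 = 256 ≡ 256 (mod 1679)
2^16 ≡ 256^2 = 65536 ≡ 55 (mod 1679)
2^32 ≡ 55^2 = 3025 ≡ 1346 (mod 1679)
2^64 ≡ 1346^2 = 1811716 ≡ 75 (mod 1679)
2^128 ≡ 75^2 = 5625 ≡ 588 (mod 1679)
2^256 ≡ 588^2 = 345744 ≡ 1549 (mod 1679)
2^512 ≡ 1549^2 = 2399401 ≡ 110 (mod 1679)
2^1024 ≡ 110^2 = 12100 ≡ 347 (mod 1679)
1678 = 1024 + 512 + 128 + 8 + 4 + 2 in binary powers of 2.
So 2^1678 ≡ 347 · 110 · 588 · 256 · 16 · 4 ≡ 892 (mod 1679).
Since 892 ≠ 1, base 2 is a Fermat witness: 1679 is composite.

892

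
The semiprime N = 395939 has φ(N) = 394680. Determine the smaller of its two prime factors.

φ(n) = (p−1)(q−1) = n − (p+q) + 1, so p + q = 395939 − 394680 + 1 = 1260.
p and q are the roots of t² − 1260t + 395939 = 0.
Discriminant: 1260² − 4·395939 = 1587600 − 1583756 = 3844; √3844 = 62.
q = (1260 − 62)/2 = 599, p = (1260 + 62)/2 = 661.
Check: 599 · 661 = 395939.

599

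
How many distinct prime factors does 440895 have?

440895 = 3 · 146965
146965 = 5 · 29393
29393 = 7 · 4199
4199 = 13 · 323
323 = 17 · 19
440895 = 3 · 5 · 7 · 13 · 17 · 19, which has 6 distinct prime factors.

6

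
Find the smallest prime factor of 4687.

43

4687 is odd.
Digit sum 25, not divisible by 3.
Ends in 7: not divisible by 5.
7: 4687 = 7·669 + 4
11: 4687 = 11·426 + 1
13: 4687 = 13·360 + 7
17: 4687 = 17·275 + 12
19: 4687 = 19·246 + 13
23: 4687 = 23·203 + 18
29: 4687 = 29·161 + 18
31: 4687 = 31·151 + 6
37: 4687 = 37·126 + 25
41: 4687 = 41·114 + 13
43: 4687 = 43·109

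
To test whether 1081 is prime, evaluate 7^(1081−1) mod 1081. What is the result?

7^1 ≡ 7 (mod 1081)
7^2 ≡ 7^2 = 49 ≡ 49 (mod 1081)
7^4 ≡ 49^2 = 2401 ≡ 239 (mod 1081)
7^8 ≡ 239^2 = 57121 ≡ 909 (mod 1081)
7^16 ≡ 909^2 = 826281 ≡ 397 (mod 1081)
7^32 ≡ 397^2 = 157609 ≡ 864 (mod 1081)
7^64 ≡ 864^2 = 746496 ≡ 606 (mod 1081)
7^128 ≡ 606^2 = 367236 ≡ 777 (mod 1081)
7^256 ≡ 777^2 = 603729 ≡ 531 (mod 1081)
7^512 ≡ 531^2 = 281961 ≡ 901 (mod 1081)
7^1024 ≡ 901^2 = 811801 ≡ 1051 (mod 1081)
1080 = 1024 + 32 + 16 + 8 in binary powers of 2.
So 7^1080 ≡ 1051 · 864 · 397 · 909 ≡ 1061 (mod 1081).
Since 1061 ≠ 1, base 7 is a Fermat witness: 1081 is composite.

1061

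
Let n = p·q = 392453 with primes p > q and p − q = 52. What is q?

Since p = q + 52, we have 392453 = q(q + 52), so q² + 52q − 392453 = 0.
Discriminant: 52² + 4·392453 = 2704 + 1569812 = 1572516; √1572516 = 1254.
q = (−52 + 1254)/2 = 601, and p = q + 52 = 653.
Check: 601 · 653 = 392453.

601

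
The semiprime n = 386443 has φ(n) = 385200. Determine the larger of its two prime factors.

643

φ(n) = (p−1)(q−1) = n − (p+q) + 1, so p + q = 386443 − 385200 + 1 = 1244.
p and q are the roots of t² − 1244t + 386443 = 0.
Discriminant: 1244² − 4·386443 = 1547536 − 1545772 = 1764; √1764 = 42.
q = (1244 − 42)/2 = 601, p = (1244 + 42)/2 = 643.
Check: 601 · 643 = 386443.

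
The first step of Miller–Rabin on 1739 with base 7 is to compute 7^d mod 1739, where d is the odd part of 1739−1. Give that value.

1739 − 1 = 1738 = 2^1 · 869, so d = 869.
7^1 ≡ 7 (mod 1739)
7^2 ≡ 7^2 = 49 ≡ 49 (mod 1739)
7^4 ≡ 49^2 = 2401 ≡ 662 (mod 1739)
7^8 ≡ 662^2 = 438244 ≡ 16 (mod 1739)
7^16 ≡ 16^2 = 256 ≡ 256 (mod 1739)
7^32 ≡ 256^2 = 65536 ≡ 1193 (mod 1739)
7^64 ≡ 1193^2 = 1423249 ≡ 747 (mod 1739)
7^128 ≡ 747^2 = 558009 ≡ 1529 (mod 1739)
7^256 ≡ 1529^2 = 2337841 ≡ 625 (mod 1739)
7^512 ≡ 625^2 = 390625 ≡ 1089 (mod 1739)
869 = 512 + 256 + 64 + 32 + 4 + 1 in binary powers of 2.
So 7^869 ≡ 1089 · 625 · 747 · 1193 · 662 · 7 ≡ 1452 (mod 1739).
Squaring chain: 1452; never reaches −1, so base 7 is a Miller–Rabin witness that 1739 is composite.

1452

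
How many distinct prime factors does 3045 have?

3045 = 3 · 1015
1015 = 5 · 203
203 = 7 · 29
3045 = 3 · 5 · 7 · 29, which has 4 distinct prime factors.

4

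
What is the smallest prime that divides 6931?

29

6931 is odd.
Digit sum 19, not divisible by 3.
Ends in 1: not divisible by 5.
7: 6931 = 7·990 + 1
11: 6931 = 11·630 + 1
13: 6931 = 13·533 + 2
17: 6931 = 17·407 + 12
19: 6931 = 19·364 + 15
23: 6931 = 23·301 + 8
29: 6931 = 29·239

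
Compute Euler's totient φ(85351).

71808

Factor: 85351 = 7 · 89 · 137.
φ(85351) = (7−1) · (89−1) · (137−1) = 6 · 88 · 136 = 71808.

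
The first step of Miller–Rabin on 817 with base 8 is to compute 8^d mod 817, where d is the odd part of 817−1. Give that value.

817 − 1 = 816 = 2^4 · 51, so d = 51.
8^1 ≡ 8 (mod 817)
8^2 ≡ 8^2 = 64 ≡ 64 (mod 817)
8^4 ≡ 64^2 = 4096 ≡ 11 (mod 817)
8^8 ≡ 11^2 = 121 ≡ 121 (mod 817)
8^16 ≡ 121^2 = 14641 ≡ 752 (mod 817)
8^32 ≡ 752^2 = 565504 ≡ 140 (mod 817)
51 = 32 + 16 + 2 + 1 in binary powers of 2.
So 8^51 ≡ 140 · 752 · 64 · 8 ≡ 151 (mod 817).
Squaring chain: 151 → 742 → 723 → 666; never reaches −1, so base 8 is a Miller–Rabin witness that 817 is composite.

151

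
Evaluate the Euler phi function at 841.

Factor: 841 = 29^2.
φ(841) = 29^1·(29−1) = 812.

812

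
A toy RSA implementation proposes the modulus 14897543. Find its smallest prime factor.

14897543 is odd.
Digit sum 41, not divisible by 3.
Ends in 3: not divisible by 5.
7: 14897543 = 7·2128220 + 3
11: 14897543 = 11·1354322 + 1
13: 14897543 = 13·1145964 + 11
17: 14897543 = 17·876326 + 1
19: 14897543 = 19·784081 + 4
23: 14897543 = 23·647719 + 6
29: 14897543 = 29·513708 + 11
31: 14897543 = 31·480565 + 28
37: 14897543 = 37·402636 + 11
41: 14897543 = 41·363354 + 29
43: 14897543 = 43·346454 + 21
47: 14897543 = 47·316969

47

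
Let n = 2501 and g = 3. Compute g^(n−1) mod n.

245

3^1 ≡ 3 (mod 2501)
3^2 ≡ 3^2 = 9 ≡ 9 (mod 2501)
3^4 ≡ 9^2 = 81 ≡ 81 (mod 2501)
3^8 ≡ 81^2 = 6561 ≡ 1559 (mod 2501)
3^16 ≡ 1559^2 = 2430481 ≡ 2010 (mod 2501)
3^32 ≡ 2010^2 = 4040100 ≡ 985 (mod 2501)
3^64 ≡ 985^2 = 970225 ≡ 2338 (mod 2501)
3^128 ≡ 2338^2 = 5466244 ≡ 1559 (mod 2501)
3^256 ≡ 1559^2 = 2430481 ≡ 2010 (mod 2501)
3^512 ≡ 2010^2 = 4040100 ≡ 985 (mod 2501)
3^1024 ≡ 985^2 = 970225 ≡ 2338 (mod 2501)
3^2048 ≡ 2338^2 = 5466244 ≡ 1559 (mod 2501)
2500 = 2048 + 256 + 128 + 64 + 4 in binary powers of 2.
So 3^2500 ≡ 1559 · 2010 · 1559 · 2338 · 81 ≡ 245 (mod 2501).
Since 245 ≠ 1, base 3 is a Fermat witness: 2501 is composite.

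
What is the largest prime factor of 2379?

61

2379 = 3 · 793
793 = 13 · 61
61 is prime.
So 2379 = 3 · 13 · 61; the largest prime factor is 61.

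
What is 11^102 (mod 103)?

11^1 ≡ 11 (mod 103)
11^2 ≡ 11^2 = 121 ≡ 18 (mod 103)
11^4 ≡ 18^2 = 324 ≡ 15 (mod 103)
11^8 ≡ 15^2 = 225 ≡ 19 (mod 103)
11^16 ≡ 19^2 = 361 ≡ 52 (mod 103)
11^32 ≡ 52^2 = 2704 ≡ 26 (mod 103)
11^64 ≡ 26^2 = 676 ≡ 58 (mod 103)
102 = 64 + 32 + 4 + 2 in binary powers of 2.
So 11^102 ≡ 58 · 26 · 15 · 18 ≡ 1 (mod 103).
Since the result is 1, base 11 gives no evidence that 103 is composite.

1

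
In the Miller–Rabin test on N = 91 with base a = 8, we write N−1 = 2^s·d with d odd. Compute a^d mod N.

91 − 1 = 90 = 2^1 · 45, so d = 45.
8^1 ≡ 8 (mod 91)
8^2 ≡ 8^2 = 64 ≡ 64 (mod 91)
8^4 ≡ 64^2 = 4096 ≡ 1 (mod 91)
8^8 ≡ 1^2 = 1 ≡ 1 (mod 91)
8^16 ≡ 1^2 = 1 ≡ 1 (mod 91)
8^32 ≡ 1^2 = 1 ≡ 1 (mod 91)
45 = 32 + 8 + 4 + 1 in binary powers of 2.
So 8^45 ≡ 1 · 1 · 1 · 8 ≡ 8 (mod 91).
Squaring chain: 8; never reaches −1, so base 8 is a Miller–Rabin witness that 91 is composite.

8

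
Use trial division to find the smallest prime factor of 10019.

43

10019 is odd.
Digit sum 11, not divisible by 3.
Ends in 9: not divisible by 5.
7: 10019 = 7·1431 + 2
11: 10019 = 11·910 + 9
13: 10019 = 13·770 + 9
17: 10019 = 17·589 + 6
19: 10019 = 19·527 + 6
23: 10019 = 23·435 + 14
29: 10019 = 29·345 + 14
31: 10019 = 31·323 + 6
37: 10019 = 37·270 + 29
41: 10019 = 41·244 + 15
43: 10019 = 43·233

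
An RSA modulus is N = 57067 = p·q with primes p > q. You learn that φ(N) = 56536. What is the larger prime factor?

383

φ(n) = (p−1)(q−1) = n − (p+q) + 1, so p + q = 57067 − 56536 + 1 = 532.
p and q are the roots of t² − 532t + 57067 = 0.
Discriminant: 532² − 4·57067 = 283024 − 228268 = 54756; √54756 = 234.
q = (532 − 234)/2 = 149, p = (532 + 234)/2 = 383.
Check: 149 · 383 = 57067.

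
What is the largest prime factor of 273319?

273319 = 37 · 7387
7387 = 83 · 89
89 is prime.
So 273319 = 37 · 83 · 89; the largest prime factor is 89.

89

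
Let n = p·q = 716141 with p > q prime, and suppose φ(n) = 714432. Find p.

977

φ(n) = (p−1)(q−1) = n − (p+q) + 1, so p + q = 716141 − 714432 + 1 = 1710.
p and q are the roots of t² − 1710t + 716141 = 0.
Discriminant: 1710² − 4·716141 = 2924100 − 2864564 = 59536; √59536 = 244.
q = (1710 − 244)/2 = 733, p = (1710 + 244)/2 = 977.
Check: 733 · 977 = 716141.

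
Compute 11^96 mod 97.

11^1 ≡ 11 (mod 97)
11^2 ≡ 11^2 = 121 ≡ 24 (mod 97)
11^4 ≡ 24^2 = 576 ≡ 91 (mod 97)
11^8 ≡ 91^2 = 8281 ≡ 36 (mod 97)
11^16 ≡ 36^2 = 1296 ≡ 35 (mod 97)
11^32 ≡ 35^2 = 1225 ≡ 61 (mod 97)
11^64 ≡ 61^2 = 3721 ≡ 35 (mod 97)
96 = 64 + 32 in binary powers of 2.
So 11^96 ≡ 35 · 61 ≡ 1 (mod 97).
Since the result is 1, base 11 gives no evidence that 97 is composite.

1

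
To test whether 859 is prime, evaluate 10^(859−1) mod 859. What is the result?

10^1 ≡ 10 (mod 859)
10^2 ≡ 10^2 = 100 ≡ 100 (mod 859)
10^4 ≡ 100^2 = 10000 ≡ 551 (mod 859)
10^8 ≡ 551^2 = 303601 ≡ 374 (mod 859)
10^16 ≡ 374^2 = 139876 ≡ 718 (mod 859)
10^32 ≡ 718^2 = 515524 ≡ 124 (mod 859)
10^64 ≡ 124^2 = 15376 ≡ 773 (mod 859)
10^128 ≡ 773^2 = 597529 ≡ 524 (mod 859)
10^256 ≡ 524^2 = 274576 ≡ 555 (mod 859)
10^512 ≡ 555^2 = 308025 ≡ 503 (mod 859)
858 = 512 + 256 + 64 + 16 + 8 + 2 in binary powers of 2.
So 10^858 ≡ 503 · 555 · 773 · 718 · 374 · 100 ≡ 1 (mod 859).
Since the result is 1, base 10 gives no evidence that 859 is composite.

1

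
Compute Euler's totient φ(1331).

Factor: 1331 = 11^3.
φ(1331) = 11^2·(11−1) = 1210.

1210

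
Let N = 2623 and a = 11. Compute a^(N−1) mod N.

11^1 ≡ 11 (mod 2623)
11^2 ≡ 11^2 = 121 ≡ 121 (mod 2623)
11^4 ≡ 121^2 = 14641 ≡ 1526 (mod 2623)
11^8 ≡ 1526^2 = 2328676 ≡ 2075 (mod 2623)
11^16 ≡ 2075^2 = 4305625 ≡ 1282 (mod 2623)
11^32 ≡ 1282^2 = 1643524 ≡ 1526 (mod 2623)
11^64 ≡ 1526^2 = 2328676 ≡ 2075 (mod 2623)
11^128 ≡ 2075^2 = 4305625 ≡ 1282 (mod 2623)
11^256 ≡ 1282^2 = 1643524 ≡ 1526 (mod 2623)
11^512 ≡ 1526^2 = 2328676 ≡ 2075 (mod 2623)
11^1024 ≡ 2075^2 = 4305625 ≡ 1282 (mod 2623)
11^2048 ≡ 1282^2 = 1643524 ≡ 1526 (mod 2623)
2622 = 2048 + 512 + 32 + 16 + 8 + 4 + 2 in binary powers of 2.
So 11^2622 ≡ 1526 · 2075 · 1526 · 1282 · 2075 · 1526 · 121 ≡ 365 (mod 2623).
Since 365 ≠ 1, base 11 is a Fermat witness: 2623 is composite.

365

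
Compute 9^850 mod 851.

9^1 ≡ 9 (mod 851)
9^2 ≡ 9^2 = 81 ≡ 81 (mod 851)
9^4 ≡ 81^2 = 6561 ≡ 604 (mod 851)
9^8 ≡ 604^2 = 364816 ≡ 588 (mod 851)
9^16 ≡ 588^2 = 345744 ≡ 238 (mod 851)
9^32 ≡ 238^2 = 56644 ≡ 478 (mod 851)
9^64 ≡ 478^2 = 228484 ≡ 416 (mod 851)
9^128 ≡ 416^2 = 173056 ≡ 303 (mod 851)
9^256 ≡ 303^2 = 91809 ≡ 752 (mod 851)
9^512 ≡ 752^2 = 565504 ≡ 440 (mod 851)
850 = 512 + 256 + 64 + 16 + 2 in binary powers of 2.
So 9^850 ≡ 440 · 752 · 416 · 238 · 81 ≡ 752 (mod 851).
Since 752 ≠ 1, base 9 is a Fermat witness: 851 is composite.

752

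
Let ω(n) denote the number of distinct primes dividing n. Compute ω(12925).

12925 = 5^2 · 517
517 = 11 · 47
12925 = 5^2 · 11 · 47, which has 3 distinct prime factors.

3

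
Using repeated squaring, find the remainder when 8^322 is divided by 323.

8^1 ≡ 8 (mod 323)
8^2 ≡ 8^2 = 64 ≡ 64 (mod 323)
8^4 ≡ 64^2 = 4096 ≡ 220 (mod 323)
8^8 ≡ 220^2 = 48400 ≡ 273 (mod 323)
8^16 ≡ 273^2 = 74529 ≡ 239 (mod 323)
8^32 ≡ 239^2 = 57121 ≡ 273 (mod 323)
8^64 ≡ 273^2 = 74529 ≡ 239 (mod 323)
8^128 ≡ 239^2 = 57121 ≡ 273 (mod 323)
8^256 ≡ 273^2 = 74529 ≡ 239 (mod 323)
322 = 256 + 64 + 2 in binary powers of 2.
So 8^322 ≡ 239 · 239 · 64 ≡ 30 (mod 323).
Since 30 ≠ 1, base 8 is a Fermat witness: 323 is composite.

30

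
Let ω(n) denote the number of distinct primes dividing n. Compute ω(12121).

3

12121 = 17 · 713
713 = 23 · 31
12121 = 17 · 23 · 31, which has 3 distinct prime factors.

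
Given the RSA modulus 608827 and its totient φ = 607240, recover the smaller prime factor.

φ(n) = (p−1)(q−1) = n − (p+q) + 1, so p + q = 608827 − 607240 + 1 = 1588.
p and q are the roots of t² − 1588t + 608827 = 0.
Discriminant: 1588² − 4·608827 = 2521744 − 2435308 = 86436; √86436 = 294.
q = (1588 − 294)/2 = 647, p = (1588 + 294)/2 = 941.
Check: 647 · 941 = 608827.

647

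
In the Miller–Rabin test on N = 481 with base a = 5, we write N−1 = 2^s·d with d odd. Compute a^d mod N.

481 − 1 = 480 = 2^5 · 15, so d = 15.
5^1 ≡ 5 (mod 481)
5^2 ≡ 5^2 = 25 ≡ 25 (mod 481)
5^4 ≡ 25^2 = 625 ≡ 144 (mod 481)
5^8 ≡ 144^2 = 20736 ≡ 53 (mod 481)
15 = 8 + 4 + 2 + 1 in binary powers of 2.
So 5^15 ≡ 53 · 144 · 25 · 5 ≡ 177 (mod 481).
Squaring chain: 177 → 64 → 248 → 417 → 248; never reaches −1, so base 5 is a Miller–Rabin witness that 481 is composite.

177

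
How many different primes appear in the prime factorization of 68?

2

68 = 2^2 · 17
68 = 2^2 · 17, which has 2 distinct prime factors.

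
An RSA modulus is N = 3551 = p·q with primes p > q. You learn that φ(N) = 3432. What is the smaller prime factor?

53

φ(n) = (p−1)(q−1) = n − (p+q) + 1, so p + q = 3551 − 3432 + 1 = 120.
p and q are the roots of t² − 120t + 3551 = 0.
Discriminant: 120² − 4·3551 = 14400 − 14204 = 196; √196 = 14.
q = (120 − 14)/2 = 53, p = (120 + 14)/2 = 67.
Check: 53 · 67 = 3551.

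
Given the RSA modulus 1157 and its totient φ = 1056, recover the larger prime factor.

89

φ(n) = (p−1)(q−1) = n − (p+q) + 1, so p + q = 1157 − 1056 + 1 = 102.
p and q are the roots of t² − 102t + 1157 = 0.
Discriminant: 102² − 4·1157 = 10404 − 4628 = 5776; √5776 = 76.
q = (102 − 76)/2 = 13, p = (102 + 76)/2 = 89.
Check: 13 · 89 = 1157.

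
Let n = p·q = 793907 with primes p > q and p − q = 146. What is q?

Since p = q + 146, we have 793907 = q(q + 146), so q² + 146q − 793907 = 0.
Discriminant: 146² + 4·793907 = 21316 + 3175628 = 3196944; √3196944 = 1788.
q = (−146 + 1788)/2 = 821, and p = q + 146 = 967.
Check: 821 · 967 = 793907.

821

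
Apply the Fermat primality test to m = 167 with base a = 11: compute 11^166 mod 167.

1

11^1 ≡ 11 (mod 167)
11^2 ≡ 11^2 = 121 ≡ 121 (mod 167)
11^4 ≡ 121^2 = 14641 ≡ 112 (mod 167)
11^8 ≡ 112^2 = 12544 ≡ 19 (mod 167)
11^16 ≡ 19^2 = 361 ≡ 27 (mod 167)
11^32 ≡ 27^2 = 729 ≡ 61 (mod 167)
11^64 ≡ 61^2 = 3721 ≡ 47 (mod 167)
11^128 ≡ 47^2 = 2209 ≡ 38 (mod 167)
166 = 128 + 32 + 4 + 2 in binary powers of 2.
So 11^166 ≡ 38 · 61 · 112 · 121 ≡ 1 (mod 167).
Since the result is 1, base 11 gives no evidence that 167 is composite.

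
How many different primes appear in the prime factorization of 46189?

4

46189 = 11 · 4199
4199 = 13 · 323
323 = 17 · 19
46189 = 11 · 13 · 17 · 19, which has 4 distinct prime factors.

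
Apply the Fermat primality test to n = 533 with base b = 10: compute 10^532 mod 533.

10^1 ≡ 10 (mod 533)
10^2 ≡ 10^2 = 100 ≡ 100 (mod 533)
10^4 ≡ 100^2 = 10000 ≡ 406 (mod 533)
10^8 ≡ 406^2 = 164836 ≡ 139 (mod 533)
10^16 ≡ 139^2 = 19321 ≡ 133 (mod 533)
10^32 ≡ 133^2 = 17689 ≡ 100 (mod 533)
10^64 ≡ 100^2 = 10000 ≡ 406 (mod 533)
10^128 ≡ 406^2 = 164836 ≡ 139 (mod 533)
10^256 ≡ 139^2 = 19321 ≡ 133 (mod 533)
10^512 ≡ 133^2 = 17689 ≡ 100 (mod 533)
532 = 512 + 16 + 4 in binary powers of 2.
So 10^532 ≡ 100 · 133 · 406 ≡ 510 (mod 533).
Since 510 ≠ 1, base 10 is a Fermat witness: 533 is composite.

510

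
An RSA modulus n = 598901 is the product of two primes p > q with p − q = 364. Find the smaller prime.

Since p = q + 364, we have 598901 = q(q + 364), so q² + 364q − 598901 = 0.
Discriminant: 364² + 4·598901 = 132496 + 2395604 = 2528100; √2528100 = 1590.
q = (−364 + 1590)/2 = 613, and p = q + 364 = 977.
Check: 613 · 977 = 598901.

613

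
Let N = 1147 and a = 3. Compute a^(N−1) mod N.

3^1 ≡ 3 (mod 1147)
3^2 ≡ 3^2 = 9 ≡ 9 (mod 1147)
3^4 ≡ 9^2 = 81 ≡ 81 (mod 1147)
3^8 ≡ 81^2 = 6561 ≡ 826 (mod 1147)
3^16 ≡ 826^2 = 682276 ≡ 958 (mod 1147)
3^32 ≡ 958^2 = 917764 ≡ 164 (mod 1147)
3^64 ≡ 164^2 = 26896 ≡ 515 (mod 1147)
3^128 ≡ 515^2 = 265225 ≡ 268 (mod 1147)
3^256 ≡ 268^2 = 71824 ≡ 710 (mod 1147)
3^512 ≡ 710^2 = 504100 ≡ 567 (mod 1147)
3^1024 ≡ 567^2 = 321489 ≡ 329 (mod 1147)
1146 = 1024 + 64 + 32 + 16 + 8 + 2 in binary powers of 2.
So 3^1146 ≡ 329 · 515 · 164 · 958 · 826 · 9 ≡ 47 (mod 1147).
Since 47 ≠ 1, base 3 is a Fermat witness: 1147 is composite.

47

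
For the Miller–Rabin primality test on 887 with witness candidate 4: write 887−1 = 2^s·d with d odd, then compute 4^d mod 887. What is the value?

887 − 1 = 886 = 2^1 · 443, so d = 443.
4^1 ≡ 4 (mod 887)
4^2 ≡ 4^2 = 16 ≡ 16 (mod 887)
4^4 ≡ 16^2 = 256 ≡ 256 (mod 887)
4^8 ≡ 256^2 = 65536 ≡ 785 (mod 887)
4^16 ≡ 785^2 = 616225 ≡ 647 (mod 887)
4^32 ≡ 647^2 = 418609 ≡ 832 (mod 887)
4^64 ≡ 832^2 = 692224 ≡ 364 (mod 887)
4^128 ≡ 364^2 = 132496 ≡ 333 (mod 887)
4^256 ≡ 333^2 = 110889 ≡ 14 (mod 887)
443 = 256 + 128 + 32 + 16 + 8 + 2 + 1 in binary powers of 2.
So 4^443 ≡ 14 · 333 · 832 · 647 · 785 · 16 · 4 ≡ 1 (mod 887).
Since 4^d ≡ 1 (mod 887), base 4 does not prove 887 composite.

1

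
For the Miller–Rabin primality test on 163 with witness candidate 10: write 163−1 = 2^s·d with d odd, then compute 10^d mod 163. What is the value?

1

163 − 1 = 162 = 2^1 · 81, so d = 81.
10^1 ≡ 10 (mod 163)
10^2 ≡ 10^2 = 100 ≡ 100 (mod 163)
10^4 ≡ 100^2 = 10000 ≡ 57 (mod 163)
10^8 ≡ 57^2 = 3249 ≡ 152 (mod 163)
10^16 ≡ 152^2 = 23104 ≡ 121 (mod 163)
10^32 ≡ 121^2 = 14641 ≡ 134 (mod 163)
10^64 ≡ 134^2 = 17956 ≡ 26 (mod 163)
81 = 64 + 16 + 1 in binary powers of 2.
So 10^81 ≡ 26 · 121 · 10 ≡ 1 (mod 163).
Since 10^d ≡ 1 (mod 163), base 10 does not prove 163 composite.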